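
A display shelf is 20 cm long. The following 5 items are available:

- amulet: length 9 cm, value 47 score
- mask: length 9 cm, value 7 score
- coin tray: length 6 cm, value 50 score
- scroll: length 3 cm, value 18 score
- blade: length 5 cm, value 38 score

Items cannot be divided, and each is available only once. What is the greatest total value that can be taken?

135 score

Check high-value combinations within 20 cm:
- amulet+coin tray+blade: length 9+6+5=20, value 47+50+38=135
- amulet+coin tray+scroll: length 9+6+3=18, value 47+50+18=115
- coin tray+scroll+blade: length 6+3+5=14, value 50+18+38=106
Best: 135 score.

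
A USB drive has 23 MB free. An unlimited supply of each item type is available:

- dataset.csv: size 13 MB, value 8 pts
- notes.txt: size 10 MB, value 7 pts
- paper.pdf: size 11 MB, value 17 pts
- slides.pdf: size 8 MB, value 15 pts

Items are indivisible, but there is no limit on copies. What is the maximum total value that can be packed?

34 pts

Best value-per-unit is slides.pdf at 15/8; filling with it alone gives 2×15 = 30.
Optimal mix: 2×paper.pdf → size 22, value 34.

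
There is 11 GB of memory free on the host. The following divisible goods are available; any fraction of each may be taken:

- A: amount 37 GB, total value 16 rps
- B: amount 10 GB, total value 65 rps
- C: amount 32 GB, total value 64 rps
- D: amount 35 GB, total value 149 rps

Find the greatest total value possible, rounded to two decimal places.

69.26

Take in order of value per unit:
- B (65/10 per unit): all 10 → value 65, running total 65.00
- D (149/35 per unit): 1 of 35 → value 1×149/35 = 4.2571, running total 69.26
Total 69.26.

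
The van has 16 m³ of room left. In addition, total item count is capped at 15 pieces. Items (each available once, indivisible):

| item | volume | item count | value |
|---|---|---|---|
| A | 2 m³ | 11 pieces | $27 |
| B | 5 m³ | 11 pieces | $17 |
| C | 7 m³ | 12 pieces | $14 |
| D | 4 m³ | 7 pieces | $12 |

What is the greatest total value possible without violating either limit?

$27

Feasible sets respecting both limits:
- A: volume 2, item count 11, value 27
- B: volume 5, item count 11, value 17
- C: volume 7, item count 12, value 14
- D: volume 4, item count 7, value 12
Best: $27.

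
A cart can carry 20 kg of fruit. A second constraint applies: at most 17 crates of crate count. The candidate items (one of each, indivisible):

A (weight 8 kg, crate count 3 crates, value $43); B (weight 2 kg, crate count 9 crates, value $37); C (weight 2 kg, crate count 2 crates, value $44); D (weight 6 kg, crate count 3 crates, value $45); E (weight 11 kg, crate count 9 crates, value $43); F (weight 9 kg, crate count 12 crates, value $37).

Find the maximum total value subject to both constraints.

$169

Feasible sets respecting both limits:
- A+B+C+D: weight 18, crate count 17, value 169
- A+C+D: weight 16, crate count 8, value 132
- C+D+E: weight 19, crate count 14, value 132
Best: $169.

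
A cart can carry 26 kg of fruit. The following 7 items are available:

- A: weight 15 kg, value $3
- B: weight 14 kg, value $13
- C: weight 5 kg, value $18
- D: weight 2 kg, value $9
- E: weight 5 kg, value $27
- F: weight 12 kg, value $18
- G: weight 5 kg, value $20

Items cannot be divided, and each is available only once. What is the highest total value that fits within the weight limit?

$74

Check high-value combinations within 26 kg:
- C+D+E+G: weight 5+2+5+5=17, value 18+9+27+20=74
- D+E+F+G: weight 2+5+12+5=24, value 9+27+18+20=74
- C+D+E+F: weight 5+2+5+12=24, value 18+9+27+18=72
- B+D+E+G: weight 14+2+5+5=26, value 13+9+27+20=69
- B+C+D+E: weight 14+5+2+5=26, value 13+18+9+27=67
Best: $74.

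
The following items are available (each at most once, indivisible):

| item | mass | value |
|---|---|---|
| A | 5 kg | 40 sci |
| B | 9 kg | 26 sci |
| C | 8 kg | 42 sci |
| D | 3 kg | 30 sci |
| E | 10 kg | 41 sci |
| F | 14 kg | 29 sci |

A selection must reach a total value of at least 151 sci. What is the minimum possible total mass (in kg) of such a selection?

Subsets with value ≥ 151, sorted by total mass:
- A+C+D+E: mass 26, value 153
- A+B+C+D+E: mass 35, value 179
- A+C+E+F: mass 37, value 152
- A+B+C+D+F: mass 39, value 167
Minimum mass: 26 kg.

26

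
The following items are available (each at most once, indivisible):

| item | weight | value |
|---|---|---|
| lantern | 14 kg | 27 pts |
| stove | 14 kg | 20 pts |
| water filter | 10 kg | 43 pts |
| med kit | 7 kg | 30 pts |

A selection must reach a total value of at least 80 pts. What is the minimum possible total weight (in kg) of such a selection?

31

Subsets with value ≥ 80, sorted by total weight:
- lantern+water filter+med kit: weight 31, value 100
- stove+water filter+med kit: weight 31, value 93
Minimum weight: 31 kg.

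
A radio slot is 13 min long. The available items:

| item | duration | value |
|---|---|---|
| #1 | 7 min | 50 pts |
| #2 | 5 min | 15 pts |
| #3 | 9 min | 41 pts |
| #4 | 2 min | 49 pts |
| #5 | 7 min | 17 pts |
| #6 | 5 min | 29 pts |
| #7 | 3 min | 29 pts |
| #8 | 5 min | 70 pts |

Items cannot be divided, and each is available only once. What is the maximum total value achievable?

Check high-value combinations within 13 min:
- #4+#7+#8: duration 2+3+5=10, value 49+29+70=148
- #4+#6+#8: duration 2+5+5=12, value 49+29+70=148
- #2+#4+#8: duration 5+2+5=12, value 15+49+70=134
- #1+#4+#7: duration 7+2+3=12, value 50+49+29=128
- #6+#7+#8: duration 5+3+5=13, value 29+29+70=128
Best: 148 pts.

148 pts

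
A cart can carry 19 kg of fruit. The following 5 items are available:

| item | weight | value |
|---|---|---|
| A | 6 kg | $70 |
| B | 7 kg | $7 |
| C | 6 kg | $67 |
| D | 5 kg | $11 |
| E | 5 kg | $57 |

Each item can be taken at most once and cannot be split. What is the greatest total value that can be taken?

This is a 0/1 knapsack; check combinations near the capacity.
- A+C+E: weight 6+6+5=17, value 70+67+57=194
- A+C+D: weight 6+6+5=17, value 70+67+11=148
- A+B+C: weight 6+7+6=19, value 70+7+67=144
- A+D+E: weight 6+5+5=16, value 70+11+57=138
Best: $194.

$194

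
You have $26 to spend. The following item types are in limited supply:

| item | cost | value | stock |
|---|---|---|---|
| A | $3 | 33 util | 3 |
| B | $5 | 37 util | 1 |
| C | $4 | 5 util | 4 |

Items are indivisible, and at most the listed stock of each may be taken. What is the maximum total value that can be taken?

Top feasible selections:
- 3×A + 1×B + 3×C: cost 26, value 151
- 3×A + 1×B + 2×C: cost 22, value 146
Best: 151 util.

151 util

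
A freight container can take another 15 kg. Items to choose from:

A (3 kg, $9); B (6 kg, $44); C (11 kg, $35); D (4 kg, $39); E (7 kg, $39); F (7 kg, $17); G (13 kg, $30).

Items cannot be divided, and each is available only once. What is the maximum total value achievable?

$92

Check high-value combinations within 15 kg:
- A+B+D: weight 3+6+4=13, value 9+44+39=92
- A+D+E: weight 3+4+7=14, value 9+39+39=87
- B+D: weight 6+4=10, value 44+39=83
- B+E: weight 6+7=13, value 44+39=83
- D+E: weight 4+7=11, value 39+39=78
Best: $92.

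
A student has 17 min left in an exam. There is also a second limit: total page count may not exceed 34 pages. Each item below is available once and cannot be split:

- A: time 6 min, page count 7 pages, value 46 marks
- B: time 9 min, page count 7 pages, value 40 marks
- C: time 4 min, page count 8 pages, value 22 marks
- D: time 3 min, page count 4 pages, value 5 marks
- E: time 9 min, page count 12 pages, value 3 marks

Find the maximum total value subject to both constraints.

Feasible sets respecting both limits:
- A+B: time 15, page count 14, value 86
- A+C+D: time 13, page count 19, value 73
- A+C: time 10, page count 15, value 68
Best: 86 marks.

86 marks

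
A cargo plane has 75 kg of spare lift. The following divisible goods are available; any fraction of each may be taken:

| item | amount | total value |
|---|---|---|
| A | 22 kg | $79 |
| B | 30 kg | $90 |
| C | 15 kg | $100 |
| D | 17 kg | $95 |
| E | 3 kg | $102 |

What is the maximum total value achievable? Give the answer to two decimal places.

430.00

Take in order of value per unit:
- E (102/3 per unit): all 3 → value 102, running total 102.00
- C (100/15 per unit): all 15 → value 100, running total 202.00
- D (95/17 per unit): all 17 → value 95, running total 297.00
- A (79/22 per unit): all 22 → value 79, running total 376.00
- B (90/30 per unit): 18 of 30 → value 18×90/30 = 54.0000, running total 430.00
Total 430.00.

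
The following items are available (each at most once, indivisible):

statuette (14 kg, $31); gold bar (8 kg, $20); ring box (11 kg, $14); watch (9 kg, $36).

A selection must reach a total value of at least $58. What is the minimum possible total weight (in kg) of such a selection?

Subsets with value ≥ 58, sorted by total weight:
- statuette+watch: weight 23, value 67
- gold bar+ring box+watch: weight 28, value 70
Minimum weight: 23 kg.

23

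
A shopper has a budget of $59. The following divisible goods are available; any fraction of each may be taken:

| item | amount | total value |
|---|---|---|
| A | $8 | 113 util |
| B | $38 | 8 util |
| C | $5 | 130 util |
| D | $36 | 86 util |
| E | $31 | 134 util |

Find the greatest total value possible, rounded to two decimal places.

412.83

Take in order of value per unit:
- C (130/5 per unit): all 5 → value 130, running total 130.00
- A (113/8 per unit): all 8 → value 113, running total 243.00
- E (134/31 per unit): all 31 → value 134, running total 377.00
- D (86/36 per unit): 15 of 36 → value 15×86/36 = 35.8333, running total 412.83
Total 412.83.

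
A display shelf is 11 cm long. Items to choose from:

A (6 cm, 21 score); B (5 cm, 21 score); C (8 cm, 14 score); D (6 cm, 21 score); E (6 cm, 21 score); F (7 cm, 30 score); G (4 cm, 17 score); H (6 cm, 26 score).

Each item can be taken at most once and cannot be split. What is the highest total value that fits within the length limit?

47 score

This is a 0/1 knapsack; check combinations near the capacity.
- F+G: length 7+4=11, value 30+17=47
- B+H: length 5+6=11, value 21+26=47
- G+H: length 4+6=10, value 17+26=43
- A+B: length 6+5=11, value 21+21=42
Best: 47 score.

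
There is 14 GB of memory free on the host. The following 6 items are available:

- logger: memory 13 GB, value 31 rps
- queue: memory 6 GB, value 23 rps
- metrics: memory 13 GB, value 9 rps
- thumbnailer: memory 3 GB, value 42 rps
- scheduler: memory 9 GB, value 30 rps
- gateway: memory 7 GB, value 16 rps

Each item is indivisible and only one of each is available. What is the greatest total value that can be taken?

Check high-value combinations within 14 GB:
- thumbnailer+scheduler: memory 3+9=12, value 42+30=72
- queue+thumbnailer: memory 6+3=9, value 23+42=65
- thumbnailer+gateway: memory 3+7=10, value 42+16=58
- thumbnailer: memory 3, value 42
Best: 72 rps.

72 rps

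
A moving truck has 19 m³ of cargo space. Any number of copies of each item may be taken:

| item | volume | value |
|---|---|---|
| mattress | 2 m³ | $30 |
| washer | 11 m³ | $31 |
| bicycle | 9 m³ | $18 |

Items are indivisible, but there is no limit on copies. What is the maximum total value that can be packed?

$270

Best value-per-unit is mattress at 30/2, and filling with it alone uses volume 9×2=18. No mix of the others beats 9×30 = 270.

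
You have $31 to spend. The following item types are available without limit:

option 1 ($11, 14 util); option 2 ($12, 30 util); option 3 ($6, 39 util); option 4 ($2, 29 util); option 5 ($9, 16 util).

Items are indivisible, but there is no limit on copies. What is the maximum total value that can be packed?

435 util

Best value-per-unit is option 4 at 29/2, and filling with it alone uses cost 15×2=30. No mix of the others beats 15×29 = 435.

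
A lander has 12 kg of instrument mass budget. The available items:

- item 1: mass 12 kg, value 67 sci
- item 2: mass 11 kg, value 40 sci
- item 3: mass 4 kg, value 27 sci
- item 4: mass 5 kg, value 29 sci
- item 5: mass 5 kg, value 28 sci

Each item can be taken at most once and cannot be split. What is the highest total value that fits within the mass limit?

Check high-value combinations within 12 kg:
- item 1: mass 12, value 67
- item 4+item 5: mass 5+5=10, value 29+28=57
- item 3+item 4: mass 4+5=9, value 27+29=56
- item 3+item 5: mass 4+5=9, value 27+28=55
Best: 67 sci.

67 sci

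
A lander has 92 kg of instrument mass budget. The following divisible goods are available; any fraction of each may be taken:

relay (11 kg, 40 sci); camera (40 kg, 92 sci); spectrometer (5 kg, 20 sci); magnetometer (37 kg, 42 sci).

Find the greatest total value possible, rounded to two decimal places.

Take in order of value per unit:
- spectrometer (20/5 per unit): all 5 → value 20, running total 20.00
- relay (40/11 per unit): all 11 → value 40, running total 60.00
- camera (92/40 per unit): all 40 → value 92, running total 152.00
- magnetometer (42/37 per unit): 36 of 37 → value 36×42/37 = 40.8649, running total 192.86
Total 192.86.

192.86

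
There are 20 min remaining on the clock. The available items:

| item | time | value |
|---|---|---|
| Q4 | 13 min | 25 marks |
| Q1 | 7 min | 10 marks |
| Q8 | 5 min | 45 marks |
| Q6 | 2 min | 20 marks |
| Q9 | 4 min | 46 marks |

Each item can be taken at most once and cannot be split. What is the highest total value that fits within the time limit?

121 marks

Check high-value combinations within 20 min:
- Q1+Q8+Q6+Q9: time 7+5+2+4=18, value 10+45+20+46=121
- Q8+Q6+Q9: time 5+2+4=11, value 45+20+46=111
- Q1+Q8+Q9: time 7+5+4=16, value 10+45+46=101
Best: 121 marks.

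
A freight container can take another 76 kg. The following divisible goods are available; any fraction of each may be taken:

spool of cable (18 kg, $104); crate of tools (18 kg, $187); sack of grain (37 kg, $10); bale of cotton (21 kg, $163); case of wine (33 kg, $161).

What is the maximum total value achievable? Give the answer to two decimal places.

546.70

Take in order of value per unit:
- crate of tools (187/18 per unit): all 18 → value 187, running total 187.00
- bale of cotton (163/21 per unit): all 21 → value 163, running total 350.00
- spool of cable (104/18 per unit): all 18 → value 104, running total 454.00
- case of wine (161/33 per unit): 19 of 33 → value 19×161/33 = 92.6970, running total 546.70
Total 546.70.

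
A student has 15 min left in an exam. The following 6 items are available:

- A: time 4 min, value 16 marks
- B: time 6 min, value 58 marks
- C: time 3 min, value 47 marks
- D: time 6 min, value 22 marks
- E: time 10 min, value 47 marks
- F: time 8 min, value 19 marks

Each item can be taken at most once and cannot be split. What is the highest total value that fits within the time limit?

Check high-value combinations within 15 min:
- B+C+D: time 6+3+6=15, value 58+47+22=127
- A+B+C: time 4+6+3=13, value 16+58+47=121
- B+C: time 6+3=9, value 58+47=105
- C+E: time 3+10=13, value 47+47=94
- A+C+D: time 4+3+6=13, value 16+47+22=85
Best: 127 marks.

127 marks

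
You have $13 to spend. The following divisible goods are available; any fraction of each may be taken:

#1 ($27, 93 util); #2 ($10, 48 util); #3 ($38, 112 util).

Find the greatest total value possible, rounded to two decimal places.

Take in order of value per unit:
- #2 (48/10 per unit): all 10 → value 48, running total 48.00
- #1 (93/27 per unit): 3 of 27 → value 3×93/27 = 10.3333, running total 58.33
Total 58.33.

58.33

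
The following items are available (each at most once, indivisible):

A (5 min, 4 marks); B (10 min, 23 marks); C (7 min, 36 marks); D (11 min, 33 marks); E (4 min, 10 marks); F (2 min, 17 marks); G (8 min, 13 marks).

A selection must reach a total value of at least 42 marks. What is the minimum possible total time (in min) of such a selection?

Subsets with value ≥ 42, sorted by total time:
- C+F: time 9, value 53
- C+E: time 11, value 46
- C+E+F: time 13, value 63
- D+F: time 13, value 50
Minimum time: 9 min.

9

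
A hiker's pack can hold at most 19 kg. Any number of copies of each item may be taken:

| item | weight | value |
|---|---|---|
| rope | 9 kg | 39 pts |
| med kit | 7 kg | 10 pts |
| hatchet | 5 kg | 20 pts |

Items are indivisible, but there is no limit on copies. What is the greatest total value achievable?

Best value-per-unit is rope at 39/9; filling with it alone gives 2×39 = 78.
Optimal mix: 1×rope + 2×hatchet → weight 19, value 79.

79 pts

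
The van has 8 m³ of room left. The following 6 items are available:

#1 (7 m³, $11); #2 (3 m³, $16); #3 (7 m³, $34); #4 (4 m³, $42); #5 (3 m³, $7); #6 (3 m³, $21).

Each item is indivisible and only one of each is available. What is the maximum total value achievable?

$63

Check high-value combinations within 8 m³:
- #4+#6: volume 4+3=7, value 42+21=63
- #2+#4: volume 3+4=7, value 16+42=58
- #4+#5: volume 4+3=7, value 42+7=49
- #4: volume 4, value 42
- #2+#6: volume 3+3=6, value 16+21=37
Best: $63.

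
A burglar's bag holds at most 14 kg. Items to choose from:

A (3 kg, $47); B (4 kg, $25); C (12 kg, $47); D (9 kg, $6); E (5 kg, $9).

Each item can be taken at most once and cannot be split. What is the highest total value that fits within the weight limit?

Check high-value combinations within 14 kg:
- A+B+E: weight 3+4+5=12, value 47+25+9=81
- A+B: weight 3+4=7, value 47+25=72
- A+E: weight 3+5=8, value 47+9=56
Best: $81.

$81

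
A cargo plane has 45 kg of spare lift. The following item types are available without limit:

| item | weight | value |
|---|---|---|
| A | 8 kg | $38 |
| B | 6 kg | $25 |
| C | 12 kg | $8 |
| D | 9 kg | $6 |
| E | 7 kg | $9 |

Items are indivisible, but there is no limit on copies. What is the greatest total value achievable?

$202

Best value-per-unit is A at 38/8; filling with it alone gives 5×38 = 190.
Optimal mix: 4×A + 2×B → weight 44, value 202.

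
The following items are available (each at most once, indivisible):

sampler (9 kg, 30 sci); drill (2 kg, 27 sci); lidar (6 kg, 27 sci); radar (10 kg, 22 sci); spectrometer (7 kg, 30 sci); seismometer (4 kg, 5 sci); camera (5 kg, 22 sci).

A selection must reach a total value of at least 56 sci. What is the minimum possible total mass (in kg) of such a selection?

Subsets with value ≥ 56, sorted by total mass:
- drill+spectrometer: mass 9, value 57
- sampler+drill: mass 11, value 57
- drill+lidar+seismometer: mass 12, value 59
Minimum mass: 9 kg.

9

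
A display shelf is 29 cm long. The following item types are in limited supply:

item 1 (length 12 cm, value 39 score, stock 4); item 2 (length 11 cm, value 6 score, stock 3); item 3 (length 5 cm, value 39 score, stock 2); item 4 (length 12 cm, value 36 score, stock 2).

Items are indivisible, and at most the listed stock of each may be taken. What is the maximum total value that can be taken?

Best selections within length 29 and stock limits:
- 1×item 1 + 2×item 3: length 22, value 117
- 2×item 1 + 1×item 3: length 29, value 117
- 2×item 3 + 1×item 4: length 22, value 114
Best: 117 score.

117 score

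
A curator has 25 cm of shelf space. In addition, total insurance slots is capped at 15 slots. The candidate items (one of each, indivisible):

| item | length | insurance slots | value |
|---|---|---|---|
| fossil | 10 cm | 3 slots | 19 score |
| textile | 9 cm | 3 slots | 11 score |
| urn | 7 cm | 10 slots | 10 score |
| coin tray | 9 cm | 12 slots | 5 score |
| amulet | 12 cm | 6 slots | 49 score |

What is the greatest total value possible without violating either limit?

68 score

Feasible sets respecting both limits:
- fossil+amulet: length 22, insurance slots 9, value 68
- textile+amulet: length 21, insurance slots 9, value 60
- amulet: length 12, insurance slots 6, value 49
Best: 68 score.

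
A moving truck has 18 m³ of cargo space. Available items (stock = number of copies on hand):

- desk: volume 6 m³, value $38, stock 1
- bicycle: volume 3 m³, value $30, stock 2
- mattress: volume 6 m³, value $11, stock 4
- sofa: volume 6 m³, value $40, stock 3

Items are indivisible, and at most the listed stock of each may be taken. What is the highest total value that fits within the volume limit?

Best selections within volume 18 and stock limits:
- 2×bicycle + 2×sofa: volume 18, value 140
- 1×desk + 2×bicycle + 1×sofa: volume 18, value 138
- 3×sofa: volume 18, value 120
- 1×desk + 2×sofa: volume 18, value 118
Best: $140.

$140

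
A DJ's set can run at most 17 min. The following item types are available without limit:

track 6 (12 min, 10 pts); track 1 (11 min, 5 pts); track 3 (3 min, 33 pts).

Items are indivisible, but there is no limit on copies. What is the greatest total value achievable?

165 pts

Best value-per-unit is track 3 at 33/3, and filling with it alone uses duration 5×3=15. No mix of the others beats 5×33 = 165.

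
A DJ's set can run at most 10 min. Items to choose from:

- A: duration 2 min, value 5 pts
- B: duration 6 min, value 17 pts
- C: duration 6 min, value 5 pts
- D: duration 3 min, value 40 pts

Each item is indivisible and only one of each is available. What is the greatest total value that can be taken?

Check high-value combinations within 10 min:
- B+D: duration 6+3=9, value 17+40=57
- A+D: duration 2+3=5, value 5+40=45
- C+D: duration 6+3=9, value 5+40=45
Best: 57 pts.

57 pts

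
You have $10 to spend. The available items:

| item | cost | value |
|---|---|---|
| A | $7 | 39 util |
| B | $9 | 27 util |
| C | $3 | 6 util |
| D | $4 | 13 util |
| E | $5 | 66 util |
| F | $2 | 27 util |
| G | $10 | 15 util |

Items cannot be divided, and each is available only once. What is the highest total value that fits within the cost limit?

This is a 0/1 knapsack; check combinations near the capacity.
- C+E+F: cost 3+5+2=10, value 6+66+27=99
- E+F: cost 5+2=7, value 66+27=93
- D+E: cost 4+5=9, value 13+66=79
Best: 99 util.

99 util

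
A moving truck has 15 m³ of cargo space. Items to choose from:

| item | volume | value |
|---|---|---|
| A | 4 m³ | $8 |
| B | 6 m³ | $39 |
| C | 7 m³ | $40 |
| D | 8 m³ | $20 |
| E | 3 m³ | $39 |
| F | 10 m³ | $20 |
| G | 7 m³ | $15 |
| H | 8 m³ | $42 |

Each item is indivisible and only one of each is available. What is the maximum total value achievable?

$89

Check high-value combinations within 15 m³:
- A+E+H: volume 4+3+8=15, value 8+39+42=89
- A+C+E: volume 4+7+3=14, value 8+40+39=87
- A+B+E: volume 4+6+3=13, value 8+39+39=86
Best: $89.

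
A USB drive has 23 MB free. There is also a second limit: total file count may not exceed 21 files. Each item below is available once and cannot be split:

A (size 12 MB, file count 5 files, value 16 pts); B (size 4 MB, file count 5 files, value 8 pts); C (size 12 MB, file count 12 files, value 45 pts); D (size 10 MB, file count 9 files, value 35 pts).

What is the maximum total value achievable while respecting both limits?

80 pts

Feasible sets respecting both limits:
- C+D: size 22, file count 21, value 80
- B+C: size 16, file count 17, value 53
- A+D: size 22, file count 14, value 51
Best: 80 pts.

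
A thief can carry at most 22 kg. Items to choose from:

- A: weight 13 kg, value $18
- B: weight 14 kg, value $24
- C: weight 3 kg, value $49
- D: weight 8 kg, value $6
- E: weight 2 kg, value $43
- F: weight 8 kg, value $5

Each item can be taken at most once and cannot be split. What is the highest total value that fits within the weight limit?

Check high-value combinations within 22 kg:
- B+C+E: weight 14+3+2=19, value 24+49+43=116
- A+C+E: weight 13+3+2=18, value 18+49+43=110
- C+D+E+F: weight 3+8+2+8=21, value 49+6+43+5=103
- C+D+E: weight 3+8+2=13, value 49+6+43=98
Best: $116.

$116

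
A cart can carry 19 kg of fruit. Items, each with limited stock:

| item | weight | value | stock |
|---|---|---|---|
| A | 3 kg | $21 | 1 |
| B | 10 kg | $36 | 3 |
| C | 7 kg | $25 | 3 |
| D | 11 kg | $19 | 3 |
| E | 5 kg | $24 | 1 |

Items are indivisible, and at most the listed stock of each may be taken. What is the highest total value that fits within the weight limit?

Best selections within weight 19 and stock limits:
- 1×A + 1×B + 1×E: weight 18, value 81
- 2×C + 1×E: weight 19, value 74
- 1×A + 2×C: weight 17, value 71
Best: $81.

$81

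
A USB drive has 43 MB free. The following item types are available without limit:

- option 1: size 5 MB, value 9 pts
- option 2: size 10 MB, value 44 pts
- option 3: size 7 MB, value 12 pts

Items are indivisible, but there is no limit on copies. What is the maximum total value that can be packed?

176 pts

Best value-per-unit is option 2 at 44/10, and filling with it alone uses size 4×10=40. No mix of the others beats 4×44 = 176.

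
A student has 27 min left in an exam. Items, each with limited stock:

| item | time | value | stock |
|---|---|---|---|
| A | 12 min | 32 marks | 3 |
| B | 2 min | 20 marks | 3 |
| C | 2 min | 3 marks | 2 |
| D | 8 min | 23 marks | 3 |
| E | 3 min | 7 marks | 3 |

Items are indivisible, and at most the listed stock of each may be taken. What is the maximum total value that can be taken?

Best selections within time 27 and stock limits:
- 3×B + 1×C + 2×D + 1×E: time 27, value 116
- 1×A + 3×B + 1×D: time 26, value 115
- 3×B + 2×D + 1×E: time 25, value 113
- 1×A + 3×B + 3×E: time 27, value 113
Best: 116 marks.

116 marks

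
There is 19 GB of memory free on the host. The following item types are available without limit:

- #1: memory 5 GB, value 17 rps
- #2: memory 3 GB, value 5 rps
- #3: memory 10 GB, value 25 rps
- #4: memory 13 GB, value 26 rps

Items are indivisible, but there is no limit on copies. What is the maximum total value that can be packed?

Best value-per-unit is #1 at 17/5; filling with it alone gives 3×17 = 51.
Optimal mix: 3×#1 + 1×#2 → memory 18, value 56.

56 rps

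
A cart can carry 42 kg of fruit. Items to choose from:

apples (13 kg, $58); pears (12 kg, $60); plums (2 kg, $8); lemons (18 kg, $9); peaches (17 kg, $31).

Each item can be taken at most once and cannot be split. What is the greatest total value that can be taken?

$149

Check high-value combinations within 42 kg:
- apples+pears+peaches: weight 13+12+17=42, value 58+60+31=149
- apples+pears+plums: weight 13+12+2=27, value 58+60+8=126
- apples+pears: weight 13+12=25, value 58+60=118
Best: $149.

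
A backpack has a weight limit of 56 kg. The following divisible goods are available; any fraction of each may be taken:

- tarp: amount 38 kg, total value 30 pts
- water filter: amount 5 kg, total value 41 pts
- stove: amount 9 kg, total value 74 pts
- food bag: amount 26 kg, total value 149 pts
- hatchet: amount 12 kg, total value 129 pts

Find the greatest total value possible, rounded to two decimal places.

396.16

Take in order of value per unit:
- hatchet (129/12 per unit): all 12 → value 129, running total 129.00
- stove (74/9 per unit): all 9 → value 74, running total 203.00
- water filter (41/5 per unit): all 5 → value 41, running total 244.00
- food bag (149/26 per unit): all 26 → value 149, running total 393.00
- tarp (30/38 per unit): 4 of 38 → value 4×30/38 = 3.1579, running total 396.16
Total 396.16.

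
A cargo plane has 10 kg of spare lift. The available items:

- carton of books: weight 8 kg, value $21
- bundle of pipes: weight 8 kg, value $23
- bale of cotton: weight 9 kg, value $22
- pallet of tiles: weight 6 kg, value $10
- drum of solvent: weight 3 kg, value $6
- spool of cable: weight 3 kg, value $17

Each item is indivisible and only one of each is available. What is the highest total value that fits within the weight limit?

$27

Check high-value combinations within 10 kg:
- pallet of tiles+spool of cable: weight 6+3=9, value 10+17=27
- drum of solvent+spool of cable: weight 3+3=6, value 6+17=23
- bundle of pipes: weight 8, value 23
Best: $27.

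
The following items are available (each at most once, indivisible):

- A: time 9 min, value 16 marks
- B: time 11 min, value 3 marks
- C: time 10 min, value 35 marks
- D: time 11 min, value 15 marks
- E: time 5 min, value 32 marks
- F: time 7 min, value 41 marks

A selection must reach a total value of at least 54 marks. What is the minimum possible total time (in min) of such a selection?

12

Subsets with value ≥ 54, sorted by total time:
- E+F: time 12, value 73
- C+E: time 15, value 67
- A+F: time 16, value 57
Minimum time: 12 min.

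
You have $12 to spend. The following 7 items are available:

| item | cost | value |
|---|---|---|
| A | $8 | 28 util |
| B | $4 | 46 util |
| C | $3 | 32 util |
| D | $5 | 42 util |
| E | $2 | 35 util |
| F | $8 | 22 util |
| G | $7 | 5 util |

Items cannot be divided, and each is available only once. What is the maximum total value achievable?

Check high-value combinations within $12:
- B+D+E: cost 4+5+2=11, value 46+42+35=123
- B+C+D: cost 4+3+5=12, value 46+32+42=120
- B+C+E: cost 4+3+2=9, value 46+32+35=113
Best: 123 util.

123 util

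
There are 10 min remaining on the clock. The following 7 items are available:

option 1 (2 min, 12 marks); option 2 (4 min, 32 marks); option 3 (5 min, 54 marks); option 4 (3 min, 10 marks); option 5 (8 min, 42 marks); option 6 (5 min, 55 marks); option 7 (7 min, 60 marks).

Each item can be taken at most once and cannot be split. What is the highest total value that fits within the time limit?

Check high-value combinations within 10 min:
- option 3+option 6: time 5+5=10, value 54+55=109
- option 2+option 6: time 4+5=9, value 32+55=87
- option 2+option 3: time 4+5=9, value 32+54=86
Best: 109 marks.

109 marks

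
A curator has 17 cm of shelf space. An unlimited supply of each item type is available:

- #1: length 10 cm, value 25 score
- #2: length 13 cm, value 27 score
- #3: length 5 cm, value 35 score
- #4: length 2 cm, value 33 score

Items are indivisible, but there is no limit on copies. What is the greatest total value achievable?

264 score

Best value-per-unit is #4 at 33/2, and filling with it alone uses length 8×2=16. No mix of the others beats 8×33 = 264.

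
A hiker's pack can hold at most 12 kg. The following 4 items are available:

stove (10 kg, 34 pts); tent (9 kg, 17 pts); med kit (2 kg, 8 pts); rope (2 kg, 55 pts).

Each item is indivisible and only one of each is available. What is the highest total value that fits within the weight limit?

89 pts

This is a 0/1 knapsack; check combinations near the capacity.
- stove+rope: weight 10+2=12, value 34+55=89
- tent+rope: weight 9+2=11, value 17+55=72
- med kit+rope: weight 2+2=4, value 8+55=63
Best: 89 pts.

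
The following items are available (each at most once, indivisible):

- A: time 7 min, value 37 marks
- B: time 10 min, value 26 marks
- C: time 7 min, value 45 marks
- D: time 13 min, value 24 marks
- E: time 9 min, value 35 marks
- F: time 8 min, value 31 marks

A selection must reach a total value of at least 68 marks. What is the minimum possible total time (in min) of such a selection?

14

Subsets with value ≥ 68, sorted by total time:
- A+C: time 14, value 82
- C+F: time 15, value 76
- A+F: time 15, value 68
Minimum time: 14 min.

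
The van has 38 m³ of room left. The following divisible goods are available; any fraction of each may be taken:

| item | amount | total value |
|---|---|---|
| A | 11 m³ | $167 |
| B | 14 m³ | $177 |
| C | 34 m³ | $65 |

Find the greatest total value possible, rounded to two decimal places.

Take in order of value per unit:
- A (167/11 per unit): all 11 → value 167, running total 167.00
- B (177/14 per unit): all 14 → value 177, running total 344.00
- C (65/34 per unit): 13 of 34 → value 13×65/34 = 24.8529, running total 368.85
Total 368.85.

368.85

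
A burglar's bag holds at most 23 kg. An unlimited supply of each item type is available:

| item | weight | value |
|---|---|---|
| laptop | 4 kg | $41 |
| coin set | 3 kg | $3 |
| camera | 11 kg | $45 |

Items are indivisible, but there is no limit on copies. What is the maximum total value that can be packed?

Best value-per-unit is laptop at 41/4; filling with it alone gives 5×41 = 205.
Optimal mix: 5×laptop + 1×coin set → weight 23, value 208.

$208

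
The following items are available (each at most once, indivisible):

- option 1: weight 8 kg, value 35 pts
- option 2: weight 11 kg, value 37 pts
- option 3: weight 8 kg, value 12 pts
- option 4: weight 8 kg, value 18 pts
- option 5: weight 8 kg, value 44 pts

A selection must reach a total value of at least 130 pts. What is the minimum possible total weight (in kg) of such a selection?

Subsets with value ≥ 130, sorted by total weight:
- option 1+option 2+option 4+option 5: weight 35, value 134
- option 1+option 2+option 3+option 4+option 5: weight 43, value 146
Minimum weight: 35 kg.

35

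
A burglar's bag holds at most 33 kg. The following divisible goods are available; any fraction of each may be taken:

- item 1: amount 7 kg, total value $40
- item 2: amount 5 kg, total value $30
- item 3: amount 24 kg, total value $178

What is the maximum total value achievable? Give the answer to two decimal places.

230.86

Take in order of value per unit:
- item 3 (178/24 per unit): all 24 → value 178, running total 178.00
- item 2 (30/5 per unit): all 5 → value 30, running total 208.00
- item 1 (40/7 per unit): 4 of 7 → value 4×40/7 = 22.8571, running total 230.86
Total 230.86.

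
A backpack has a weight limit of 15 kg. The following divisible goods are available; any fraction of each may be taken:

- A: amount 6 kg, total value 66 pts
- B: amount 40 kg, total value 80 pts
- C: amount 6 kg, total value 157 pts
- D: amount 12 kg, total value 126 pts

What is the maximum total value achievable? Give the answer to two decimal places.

254.50

Take in order of value per unit:
- C (157/6 per unit): all 6 → value 157, running total 157.00
- A (66/6 per unit): all 6 → value 66, running total 223.00
- D (126/12 per unit): 3 of 12 → value 3×126/12 = 31.5000, running total 254.50
Total 254.50.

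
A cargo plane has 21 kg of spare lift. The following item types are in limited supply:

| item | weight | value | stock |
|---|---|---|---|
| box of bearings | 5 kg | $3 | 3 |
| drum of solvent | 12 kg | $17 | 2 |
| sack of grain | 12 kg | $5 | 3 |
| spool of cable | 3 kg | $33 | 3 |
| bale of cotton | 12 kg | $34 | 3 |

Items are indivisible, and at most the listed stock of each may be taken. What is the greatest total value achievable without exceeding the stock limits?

$133

Top feasible selections:
- 3×spool of cable + 1×bale of cotton: weight 21, value 133
- 1×drum of solvent + 3×spool of cable: weight 21, value 116
Best: $133.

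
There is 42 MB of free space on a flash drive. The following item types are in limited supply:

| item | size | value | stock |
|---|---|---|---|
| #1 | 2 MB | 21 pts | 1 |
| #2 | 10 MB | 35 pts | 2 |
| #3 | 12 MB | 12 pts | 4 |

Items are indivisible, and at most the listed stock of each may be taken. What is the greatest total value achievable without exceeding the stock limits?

103 pts

Top feasible selections:
- 1×#1 + 2×#2 + 1×#3: size 34, value 103
- 1×#1 + 2×#2: size 22, value 91
- 2×#2 + 1×#3: size 32, value 82
Best: 103 pts.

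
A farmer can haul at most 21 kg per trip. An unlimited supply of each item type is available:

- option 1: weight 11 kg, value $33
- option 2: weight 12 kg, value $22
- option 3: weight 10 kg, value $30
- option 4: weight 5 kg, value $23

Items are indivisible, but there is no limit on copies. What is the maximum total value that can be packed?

$92

Best value-per-unit is option 4 at 23/5, and filling with it alone uses weight 4×5=20. No mix of the others beats 4×23 = 92.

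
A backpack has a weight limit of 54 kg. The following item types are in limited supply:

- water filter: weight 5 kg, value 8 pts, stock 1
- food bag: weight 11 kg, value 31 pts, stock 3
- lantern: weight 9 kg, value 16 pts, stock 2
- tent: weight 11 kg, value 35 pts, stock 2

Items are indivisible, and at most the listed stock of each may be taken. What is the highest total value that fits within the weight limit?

Top feasible selections:
- 2×food bag + 1×lantern + 2×tent: weight 53, value 148
- 3×food bag + 1×lantern + 1×tent: weight 53, value 144
Best: 148 pts.

148 pts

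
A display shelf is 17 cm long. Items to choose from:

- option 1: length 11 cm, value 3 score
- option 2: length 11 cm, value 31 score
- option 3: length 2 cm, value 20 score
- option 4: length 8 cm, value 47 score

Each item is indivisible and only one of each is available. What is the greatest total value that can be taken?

Check high-value combinations within 17 cm:
- option 3+option 4: length 2+8=10, value 20+47=67
- option 2+option 3: length 11+2=13, value 31+20=51
- option 4: length 8, value 47
Best: 67 score.

67 score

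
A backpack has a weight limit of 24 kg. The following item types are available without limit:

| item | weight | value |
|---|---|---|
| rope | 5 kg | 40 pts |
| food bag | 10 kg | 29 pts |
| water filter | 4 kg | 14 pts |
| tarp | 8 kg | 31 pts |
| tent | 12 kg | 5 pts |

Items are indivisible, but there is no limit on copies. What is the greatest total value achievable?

174 pts

Best value-per-unit is rope at 40/5; filling with it alone gives 4×40 = 160.
Optimal mix: 4×rope + 1×water filter → weight 24, value 174.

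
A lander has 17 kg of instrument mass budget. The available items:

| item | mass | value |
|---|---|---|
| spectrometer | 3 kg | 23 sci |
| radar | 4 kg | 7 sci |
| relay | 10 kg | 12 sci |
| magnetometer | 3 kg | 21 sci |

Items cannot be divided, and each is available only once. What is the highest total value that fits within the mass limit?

This is a 0/1 knapsack; check combinations near the capacity.
- spectrometer+relay+magnetometer: mass 3+10+3=16, value 23+12+21=56
- spectrometer+radar+magnetometer: mass 3+4+3=10, value 23+7+21=51
- spectrometer+magnetometer: mass 3+3=6, value 23+21=44
Best: 56 sci.

56 sci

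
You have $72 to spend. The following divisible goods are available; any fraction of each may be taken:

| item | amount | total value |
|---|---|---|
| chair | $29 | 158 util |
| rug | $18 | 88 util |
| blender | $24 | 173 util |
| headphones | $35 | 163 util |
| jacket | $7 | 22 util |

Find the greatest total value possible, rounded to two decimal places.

423.66

Take in order of value per unit:
- blender (173/24 per unit): all 24 → value 173, running total 173.00
- chair (158/29 per unit): all 29 → value 158, running total 331.00
- rug (88/18 per unit): all 18 → value 88, running total 419.00
- headphones (163/35 per unit): 1 of 35 → value 1×163/35 = 4.6571, running total 423.66
Total 423.66.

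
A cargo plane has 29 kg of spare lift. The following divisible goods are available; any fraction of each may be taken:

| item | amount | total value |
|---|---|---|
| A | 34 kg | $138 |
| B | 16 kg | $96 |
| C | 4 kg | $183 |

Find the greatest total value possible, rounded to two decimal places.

315.53

Take in order of value per unit:
- C (183/4 per unit): all 4 → value 183, running total 183.00
- B (96/16 per unit): all 16 → value 96, running total 279.00
- A (138/34 per unit): 9 of 34 → value 9×138/34 = 36.5294, running total 315.53
Total 315.53.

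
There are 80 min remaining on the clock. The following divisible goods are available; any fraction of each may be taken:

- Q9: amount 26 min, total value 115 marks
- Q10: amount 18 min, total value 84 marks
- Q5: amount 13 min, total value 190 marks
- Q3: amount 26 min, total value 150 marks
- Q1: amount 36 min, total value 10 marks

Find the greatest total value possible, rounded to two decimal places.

525.73

Take in order of value per unit:
- Q5 (190/13 per unit): all 13 → value 190, running total 190.00
- Q3 (150/26 per unit): all 26 → value 150, running total 340.00
- Q10 (84/18 per unit): all 18 → value 84, running total 424.00
- Q9 (115/26 per unit): 23 of 26 → value 23×115/26 = 101.7308, running total 525.73
Total 525.73.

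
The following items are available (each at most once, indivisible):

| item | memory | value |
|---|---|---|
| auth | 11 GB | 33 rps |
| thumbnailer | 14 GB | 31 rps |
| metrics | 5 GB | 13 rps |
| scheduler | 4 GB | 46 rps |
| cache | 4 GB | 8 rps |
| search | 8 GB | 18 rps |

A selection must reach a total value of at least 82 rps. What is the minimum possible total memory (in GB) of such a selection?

Subsets with value ≥ 82, sorted by total memory:
- auth+scheduler+cache: memory 19, value 87
- auth+metrics+scheduler: memory 20, value 92
- metrics+scheduler+cache+search: memory 21, value 85
- thumbnailer+scheduler+cache: memory 22, value 85
Minimum memory: 19 GB.

19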